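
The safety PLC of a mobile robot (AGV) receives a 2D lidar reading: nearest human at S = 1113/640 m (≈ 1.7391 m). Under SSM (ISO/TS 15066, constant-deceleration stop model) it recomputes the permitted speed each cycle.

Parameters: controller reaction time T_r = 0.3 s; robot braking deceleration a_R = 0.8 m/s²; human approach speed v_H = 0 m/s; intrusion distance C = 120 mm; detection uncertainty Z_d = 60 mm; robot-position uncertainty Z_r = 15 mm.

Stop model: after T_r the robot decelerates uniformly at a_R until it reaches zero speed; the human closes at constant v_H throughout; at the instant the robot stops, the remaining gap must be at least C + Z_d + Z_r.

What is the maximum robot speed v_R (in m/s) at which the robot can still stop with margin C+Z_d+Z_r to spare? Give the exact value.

collect terms ⇒ (5/8)·v_R² + (3/10)·v_R + (-4941/3200) = 0
  disc = (3/10)² − 4·(5/8)·(-4941/3200) = 25281/6400 ; √disc = 159/80
  v_R = (−(3/10) + 159/80) / (2·(5/8)) = 27/20 m/s
check:
braking lasts T_s = (27/20)/(4/5) = 1.6875 s
robot covers v_R·T_r = 1.3500·0.3000 = 0.4050 m before braking
robot covers 1.3500·1.6875 − ½·0.8000·1.6875² = 1.1391 m while stopping
person approaches 0.0000·(0.3000+1.6875) = 0.0000 m
margins: 0.1200+0.0600+0.0150 = 0.1950 m
sum ≈ 0.4050+1.1391+0.0000+0.1950 ≈ 1.7391 m = S ✓

v_R_max = 27/20 m/s = 1.3500 m/s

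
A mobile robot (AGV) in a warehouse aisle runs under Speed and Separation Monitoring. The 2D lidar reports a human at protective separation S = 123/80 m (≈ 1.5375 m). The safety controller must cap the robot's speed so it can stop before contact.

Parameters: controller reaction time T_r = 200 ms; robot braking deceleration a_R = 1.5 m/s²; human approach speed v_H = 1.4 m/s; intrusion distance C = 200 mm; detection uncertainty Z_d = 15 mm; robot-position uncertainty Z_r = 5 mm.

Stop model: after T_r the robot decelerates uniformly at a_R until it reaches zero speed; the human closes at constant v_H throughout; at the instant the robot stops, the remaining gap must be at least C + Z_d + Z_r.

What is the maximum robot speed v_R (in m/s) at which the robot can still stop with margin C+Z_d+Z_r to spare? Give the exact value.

quadratic (1/3)·v² + (17/15)·v + (-83/80) = 0
  disc = (17/15)² − 4·(1/3)·(-83/80) = 2401/900 ; √disc = 49/30
  v_R = (−(17/15) + 49/30) / (2·(1/3)) = 3/4 m/s
check:
stop time T_s = (3/4)/(3/2) = 0.5000 s
reaction-phase robot travel = 0.7500·0.2000 = 0.1500 m
braking distance = 0.7500²/(2·1.5000) = 0.1875 m
human over T_r+T_s: 1.4000·(0.2000+0.5000) = 0.9800 m
margins: 0.2000+0.0150+0.0050 = 0.2200 m
sum ≈ 0.1500+0.1875+0.9800+0.2200 ≈ 1.5375 m = S ✓

v_R_max = 3/4 m/s = 0.7500 m/s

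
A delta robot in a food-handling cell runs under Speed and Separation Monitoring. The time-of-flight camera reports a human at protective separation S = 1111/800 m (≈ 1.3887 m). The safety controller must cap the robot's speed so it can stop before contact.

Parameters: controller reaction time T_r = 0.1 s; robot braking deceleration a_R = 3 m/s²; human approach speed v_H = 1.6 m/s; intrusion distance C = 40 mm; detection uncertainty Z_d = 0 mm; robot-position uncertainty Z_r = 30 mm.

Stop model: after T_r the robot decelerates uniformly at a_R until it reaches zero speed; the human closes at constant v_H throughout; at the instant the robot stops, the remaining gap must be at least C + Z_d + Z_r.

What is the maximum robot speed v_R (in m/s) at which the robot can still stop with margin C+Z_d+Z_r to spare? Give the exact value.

v_R_max = 27/20 m/s = 1.3500 m/s

quadratic (1/6)·v² + (19/30)·v + (-927/800) = 0
  disc = (19/30)² − 4·(1/6)·(-927/800) = 169/144 ; √disc = 13/12
  v_R = (−(19/30) + 13/12) / (2·(1/6)) = 27/20 m/s
check:
T_s = v_R/a_R = (27/20)/3 = 0.4500 s
robot in T_r: 1.3500·0.1000 = 0.1350 m
robot covers 1.3500·0.4500 − ½·3.0000·0.4500² = 0.3038 m while stopping
human over T_r+T_s: 1.6000·(0.1000+0.4500) = 0.8800 m
margins: 0.0400+0.0000+0.0300 = 0.0700 m
sum ≈ 0.1350+0.3038+0.8800+0.0700 ≈ 1.3887 m = S ✓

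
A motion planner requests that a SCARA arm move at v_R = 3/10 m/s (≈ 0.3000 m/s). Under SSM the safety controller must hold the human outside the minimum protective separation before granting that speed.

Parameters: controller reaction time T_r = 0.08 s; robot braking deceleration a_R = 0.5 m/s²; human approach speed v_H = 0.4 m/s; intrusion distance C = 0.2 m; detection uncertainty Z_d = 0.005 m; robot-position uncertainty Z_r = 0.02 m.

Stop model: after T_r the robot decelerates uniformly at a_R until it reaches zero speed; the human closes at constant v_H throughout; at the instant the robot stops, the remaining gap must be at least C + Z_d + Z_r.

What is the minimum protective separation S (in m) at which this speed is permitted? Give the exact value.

S_min = 611/1000 m = 0.6110 m

stop time T_s = (3/10)/(1/2) = 0.6000 s
robot covers v_R·T_r = 0.3000·0.0800 = 0.0240 m before braking
robot covers 0.3000·0.6000 − ½·0.5000·0.6000² = 0.0900 m while stopping
human closes 0.4000·0.6800 = 0.2720 m
C+Z_d+Z_r = 0.2000+0.0050+0.0200 = 0.2250 m
S_min ≈ 0.0240+0.0900+0.2720+0.2250  ⇒  S_min = 611/1000 m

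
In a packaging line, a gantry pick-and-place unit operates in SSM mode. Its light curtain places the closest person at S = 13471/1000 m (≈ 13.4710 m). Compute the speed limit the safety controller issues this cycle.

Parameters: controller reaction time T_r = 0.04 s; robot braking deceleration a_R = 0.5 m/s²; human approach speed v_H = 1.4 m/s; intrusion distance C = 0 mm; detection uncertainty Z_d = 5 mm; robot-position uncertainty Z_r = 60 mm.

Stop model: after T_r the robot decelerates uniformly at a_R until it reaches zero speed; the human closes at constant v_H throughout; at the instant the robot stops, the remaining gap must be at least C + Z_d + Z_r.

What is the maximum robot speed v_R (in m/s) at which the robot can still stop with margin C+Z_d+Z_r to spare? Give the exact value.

at the boundary: (1)·v² + (71/25)·v + (-267/20) = 0
  disc = (71/25)² − 4·(1)·(-267/20) = 38416/625 ; √disc = 196/25
  v_R = (−(71/25) + 196/25) / (2·(1)) = 5/2 m/s
check:
T_s = v_R/a_R = (5/2)/(1/2) = 5.0000 s
robot in T_r: 2.5000·0.0400 = 0.1000 m
braking distance = 2.5000²/(2·0.5000) = 6.2500 m
person approaches 1.4000·(0.0400+5.0000) = 7.0560 m
residual clearance needed = 0.0000+0.0050+0.0600 = 0.0650 m
sum ≈ 0.1000+6.2500+7.0560+0.0650 ≈ 13.4710 m = S ✓

v_R_max = 5/2 m/s = 2.5000 m/s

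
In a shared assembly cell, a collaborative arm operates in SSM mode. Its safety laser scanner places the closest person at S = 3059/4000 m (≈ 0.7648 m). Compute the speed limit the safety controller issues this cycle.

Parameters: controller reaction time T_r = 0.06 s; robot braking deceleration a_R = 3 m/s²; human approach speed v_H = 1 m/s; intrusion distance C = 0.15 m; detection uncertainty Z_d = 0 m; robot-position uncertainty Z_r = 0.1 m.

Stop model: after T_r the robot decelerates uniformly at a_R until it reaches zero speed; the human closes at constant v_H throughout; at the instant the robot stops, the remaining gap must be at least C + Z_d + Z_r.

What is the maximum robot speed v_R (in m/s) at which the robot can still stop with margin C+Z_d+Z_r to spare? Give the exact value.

v_R_max = 17/20 m/s = 0.8500 m/s

quadratic (1/6)·v² + (59/150)·v + (-1819/4000) = 0
  disc = (59/150)² − 4·(1/6)·(-1819/4000) = 41209/90000 ; √disc = 203/300
  v_R = (−(59/150) + 203/300) / (2·(1/6)) = 17/20 m/s
check:
stop time T_s = (17/20)/3 = 0.2833 s
robot covers v_R·T_r = 0.8500·0.0600 = 0.0510 m before braking
robot covers 0.8500·0.2833 − ½·3.0000·0.2833² = 0.1204 m while stopping
human closes 1.0000·0.3433 = 0.3433 m
margins: 0.1500+0.0000+0.1000 = 0.2500 m
sum ≈ 0.0510+0.1204+0.3433+0.2500 ≈ 0.7648 m = S ✓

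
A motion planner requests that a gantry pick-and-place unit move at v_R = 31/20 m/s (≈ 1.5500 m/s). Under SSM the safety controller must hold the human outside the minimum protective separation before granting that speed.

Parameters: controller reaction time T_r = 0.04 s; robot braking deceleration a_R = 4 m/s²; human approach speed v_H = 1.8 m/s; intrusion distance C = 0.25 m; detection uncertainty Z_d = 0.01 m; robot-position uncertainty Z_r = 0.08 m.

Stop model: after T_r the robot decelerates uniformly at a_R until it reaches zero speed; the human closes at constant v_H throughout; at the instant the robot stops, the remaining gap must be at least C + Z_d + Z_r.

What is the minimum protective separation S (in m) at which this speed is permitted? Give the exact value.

S_min = 23549/16000 m = 1.4718 m

T_s = v_R/a_R = (31/20)/4 = 0.3875 s
robot in T_r: 1.5500·0.0400 = 0.0620 m
robot under decel: 1.5500²/(2·4.0000) = 0.3003 m
human closes 1.8000·0.4275 = 0.7695 m
C+Z_d+Z_r = 0.2500+0.0100+0.0800 = 0.3400 m
S_min ≈ 0.0620+0.3003+0.7695+0.3400  ⇒  S_min = 23549/16000 m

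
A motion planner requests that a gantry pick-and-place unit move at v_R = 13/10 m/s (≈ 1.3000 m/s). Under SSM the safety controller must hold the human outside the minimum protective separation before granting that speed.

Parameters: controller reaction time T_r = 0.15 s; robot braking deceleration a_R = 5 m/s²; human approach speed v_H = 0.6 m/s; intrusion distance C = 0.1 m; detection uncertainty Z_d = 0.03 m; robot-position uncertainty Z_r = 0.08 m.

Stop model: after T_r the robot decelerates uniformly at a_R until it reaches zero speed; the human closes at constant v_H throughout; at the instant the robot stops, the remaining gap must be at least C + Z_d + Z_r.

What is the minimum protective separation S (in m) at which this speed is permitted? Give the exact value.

S_min = 41/50 m = 0.8200 m

braking lasts T_s = (13/10)/5 = 0.2600 s
robot in T_r: 1.3000·0.1500 = 0.1950 m
braking distance = 1.3000²/(2·5.0000) = 0.1690 m
person approaches 0.6000·(0.1500+0.2600) = 0.2460 m
C+Z_d+Z_r = 0.1000+0.0300+0.0800 = 0.2100 m
S_min ≈ 0.1950+0.1690+0.2460+0.2100  ⇒  S_min = 41/50 m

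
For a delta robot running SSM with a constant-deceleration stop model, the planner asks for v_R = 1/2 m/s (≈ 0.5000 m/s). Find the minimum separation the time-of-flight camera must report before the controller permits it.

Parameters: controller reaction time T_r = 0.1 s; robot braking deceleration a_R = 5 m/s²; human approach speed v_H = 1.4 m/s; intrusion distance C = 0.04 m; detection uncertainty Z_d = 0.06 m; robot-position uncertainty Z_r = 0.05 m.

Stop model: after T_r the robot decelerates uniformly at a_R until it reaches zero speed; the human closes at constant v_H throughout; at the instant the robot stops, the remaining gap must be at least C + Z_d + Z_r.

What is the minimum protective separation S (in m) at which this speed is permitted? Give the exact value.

braking lasts T_s = (1/2)/5 = 0.1000 s
robot in T_r: 0.5000·0.1000 = 0.0500 m
braking distance = 0.5000²/(2·5.0000) = 0.0250 m
person approaches 1.4000·(0.1000+0.1000) = 0.2800 m
residual clearance needed = 0.0400+0.0600+0.0500 = 0.1500 m
S_min ≈ 0.0500+0.0250+0.2800+0.1500  ⇒  S_min = 101/200 m

S_min = 101/200 m = 0.5050 m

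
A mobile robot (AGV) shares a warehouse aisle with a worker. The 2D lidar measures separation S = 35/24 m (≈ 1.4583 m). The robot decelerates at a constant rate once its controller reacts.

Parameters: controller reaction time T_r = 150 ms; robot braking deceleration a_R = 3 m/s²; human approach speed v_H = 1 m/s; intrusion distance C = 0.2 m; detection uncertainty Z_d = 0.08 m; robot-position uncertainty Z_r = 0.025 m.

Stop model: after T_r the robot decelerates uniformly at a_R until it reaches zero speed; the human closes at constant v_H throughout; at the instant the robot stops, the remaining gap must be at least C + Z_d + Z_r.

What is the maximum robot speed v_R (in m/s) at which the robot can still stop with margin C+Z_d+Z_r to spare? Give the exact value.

v_R_max = 7/5 m/s = 1.4000 m/s

collect terms ⇒ (1/6)·v_R² + (29/60)·v_R + (-301/300) = 0
  disc = (29/60)² − 4·(1/6)·(-301/300) = 361/400 ; √disc = 19/20
  v_R = (−(29/60) + 19/20) / (2·(1/6)) = 7/5 m/s
check:
stop time T_s = (7/5)/3 = 0.4667 s
reaction-phase robot travel = 1.4000·0.1500 = 0.2100 m
braking distance = 1.4000²/(2·3.0000) = 0.3267 m
human over T_r+T_s: 1.0000·(0.1500+0.4667) = 0.6167 m
C+Z_d+Z_r = 0.2000+0.0800+0.0250 = 0.3050 m
sum ≈ 0.2100+0.3267+0.6167+0.3050 ≈ 1.4583 m = S ✓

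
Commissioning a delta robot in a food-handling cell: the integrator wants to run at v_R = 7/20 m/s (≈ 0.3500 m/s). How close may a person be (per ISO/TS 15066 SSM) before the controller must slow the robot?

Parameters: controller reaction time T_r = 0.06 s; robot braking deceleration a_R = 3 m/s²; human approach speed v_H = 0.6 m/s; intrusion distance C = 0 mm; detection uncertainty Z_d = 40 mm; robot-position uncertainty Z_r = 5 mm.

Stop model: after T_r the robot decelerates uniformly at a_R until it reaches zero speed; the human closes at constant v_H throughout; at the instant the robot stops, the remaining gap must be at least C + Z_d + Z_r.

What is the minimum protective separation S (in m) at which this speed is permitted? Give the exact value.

T_s = v_R/a_R = (7/20)/3 = 0.1167 s
reaction-phase robot travel = 0.3500·0.0600 = 0.0210 m
braking distance = 0.3500²/(2·3.0000) = 0.0204 m
human closes 0.6000·0.1767 = 0.1060 m
residual clearance needed = 0.0000+0.0400+0.0050 = 0.0450 m
S_min ≈ 0.0210+0.0204+0.1060+0.0450  ⇒  S_min = 2309/12000 m

S_min = 2309/12000 m = 0.1924 m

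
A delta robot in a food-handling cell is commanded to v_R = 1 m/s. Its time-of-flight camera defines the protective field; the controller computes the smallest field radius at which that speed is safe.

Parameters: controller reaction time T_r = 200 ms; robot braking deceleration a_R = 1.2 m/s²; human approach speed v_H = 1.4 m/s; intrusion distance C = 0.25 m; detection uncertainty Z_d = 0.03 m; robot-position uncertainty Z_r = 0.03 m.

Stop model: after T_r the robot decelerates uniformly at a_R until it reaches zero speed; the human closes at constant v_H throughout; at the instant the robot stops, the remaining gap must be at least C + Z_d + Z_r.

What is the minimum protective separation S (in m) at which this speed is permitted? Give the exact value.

braking lasts T_s = 1/(6/5) = 0.8333 s
reaction-phase robot travel = 1.0000·0.2000 = 0.2000 m
robot covers 1.0000·0.8333 − ½·1.2000·0.8333² = 0.4167 m while stopping
person approaches 1.4000·(0.2000+0.8333) = 1.4467 m
residual clearance needed = 0.2500+0.0300+0.0300 = 0.3100 m
S_min ≈ 0.2000+0.4167+1.4467+0.3100  ⇒  S_min = 178/75 m

S_min = 178/75 m = 2.3733 m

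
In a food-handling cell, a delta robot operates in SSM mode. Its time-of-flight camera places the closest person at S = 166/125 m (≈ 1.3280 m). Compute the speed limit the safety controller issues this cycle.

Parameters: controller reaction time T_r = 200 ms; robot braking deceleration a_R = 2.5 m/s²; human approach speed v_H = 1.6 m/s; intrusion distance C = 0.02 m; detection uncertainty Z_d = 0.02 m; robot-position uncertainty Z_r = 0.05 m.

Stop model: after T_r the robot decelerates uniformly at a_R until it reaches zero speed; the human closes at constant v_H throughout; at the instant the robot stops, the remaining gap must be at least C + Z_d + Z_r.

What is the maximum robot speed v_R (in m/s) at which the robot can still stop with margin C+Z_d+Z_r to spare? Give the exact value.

at the boundary: (1/5)·v² + (21/25)·v + (-459/500) = 0
  disc = (21/25)² − 4·(1/5)·(-459/500) = 36/25 ; √disc = 6/5
  v_R = (−(21/25) + 6/5) / (2·(1/5)) = 9/10 m/s
check:
T_s = v_R/a_R = (9/10)/(5/2) = 0.3600 s
robot covers v_R·T_r = 0.9000·0.2000 = 0.1800 m before braking
robot under decel: 0.9000²/(2·2.5000) = 0.1620 m
human closes 1.6000·0.5600 = 0.8960 m
C+Z_d+Z_r = 0.0200+0.0200+0.0500 = 0.0900 m
sum ≈ 0.1800+0.1620+0.8960+0.0900 ≈ 1.3280 m = S ✓

v_R_max = 9/10 m/s = 0.9000 m/s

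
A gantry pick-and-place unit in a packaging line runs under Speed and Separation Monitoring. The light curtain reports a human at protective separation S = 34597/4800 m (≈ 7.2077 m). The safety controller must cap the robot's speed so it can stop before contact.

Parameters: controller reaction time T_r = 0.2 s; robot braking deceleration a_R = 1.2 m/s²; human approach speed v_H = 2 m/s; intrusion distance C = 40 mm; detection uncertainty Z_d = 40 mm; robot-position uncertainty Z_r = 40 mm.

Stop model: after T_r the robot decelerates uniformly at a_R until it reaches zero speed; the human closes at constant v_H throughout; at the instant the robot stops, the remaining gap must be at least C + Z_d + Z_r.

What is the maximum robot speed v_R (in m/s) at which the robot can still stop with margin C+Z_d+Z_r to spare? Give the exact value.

v_R_max = 47/20 m/s = 2.3500 m/s

at the boundary: (5/12)·v² + (28/15)·v + (-32101/4800) = 0
  disc = (28/15)² − 4·(5/12)·(-32101/4800) = 23409/1600 ; √disc = 153/40
  v_R = (−(28/15) + 153/40) / (2·(5/12)) = 47/20 m/s
check:
stop time T_s = (47/20)/(6/5) = 1.9583 s
robot in T_r: 2.3500·0.2000 = 0.4700 m
robot covers 2.3500·1.9583 − ½·1.2000·1.9583² = 2.3010 m while stopping
person approaches 2.0000·(0.2000+1.9583) = 4.3167 m
residual clearance needed = 0.0400+0.0400+0.0400 = 0.1200 m
sum ≈ 0.4700+2.3010+4.3167+0.1200 ≈ 7.2077 m = S ✓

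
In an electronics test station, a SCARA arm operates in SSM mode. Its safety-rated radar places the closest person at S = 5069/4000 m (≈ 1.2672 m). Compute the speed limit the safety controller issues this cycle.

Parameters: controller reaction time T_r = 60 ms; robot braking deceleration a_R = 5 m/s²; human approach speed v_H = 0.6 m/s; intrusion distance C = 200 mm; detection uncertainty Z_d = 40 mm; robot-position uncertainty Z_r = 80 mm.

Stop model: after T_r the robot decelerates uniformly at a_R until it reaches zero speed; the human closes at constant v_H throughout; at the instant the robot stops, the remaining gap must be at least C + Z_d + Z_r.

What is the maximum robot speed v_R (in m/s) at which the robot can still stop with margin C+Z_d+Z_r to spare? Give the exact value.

v_R_max = 9/4 m/s = 2.2500 m/s

quadratic (1/10)·v² + (9/50)·v + (-729/800) = 0
  disc = (9/50)² − 4·(1/10)·(-729/800) = 3969/10000 ; √disc = 63/100
  v_R = (−(9/50) + 63/100) / (2·(1/10)) = 9/4 m/s
check:
T_s = v_R/a_R = (9/4)/5 = 0.4500 s
robot in T_r: 2.2500·0.0600 = 0.1350 m
robot covers 2.2500·0.4500 − ½·5.0000·0.4500² = 0.5062 m while stopping
person approaches 0.6000·(0.0600+0.4500) = 0.3060 m
margins: 0.2000+0.0400+0.0800 = 0.3200 m
sum ≈ 0.1350+0.5062+0.3060+0.3200 ≈ 1.2672 m = S ✓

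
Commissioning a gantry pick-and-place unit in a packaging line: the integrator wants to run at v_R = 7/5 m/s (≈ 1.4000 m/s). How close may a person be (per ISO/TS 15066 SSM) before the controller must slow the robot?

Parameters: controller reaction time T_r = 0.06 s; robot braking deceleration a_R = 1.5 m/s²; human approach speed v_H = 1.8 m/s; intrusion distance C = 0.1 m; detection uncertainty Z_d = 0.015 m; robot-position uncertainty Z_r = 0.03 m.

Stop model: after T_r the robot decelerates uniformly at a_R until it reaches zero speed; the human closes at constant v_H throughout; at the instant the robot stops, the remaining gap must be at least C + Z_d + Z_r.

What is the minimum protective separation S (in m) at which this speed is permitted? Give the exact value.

stop time T_s = (7/5)/(3/2) = 0.9333 s
robot covers v_R·T_r = 1.4000·0.0600 = 0.0840 m before braking
braking distance = 1.4000²/(2·1.5000) = 0.6533 m
human over T_r+T_s: 1.8000·(0.0600+0.9333) = 1.7880 m
C+Z_d+Z_r = 0.1000+0.0150+0.0300 = 0.1450 m
S_min ≈ 0.0840+0.6533+1.7880+0.1450  ⇒  S_min = 8011/3000 m

S_min = 8011/3000 m = 2.6703 m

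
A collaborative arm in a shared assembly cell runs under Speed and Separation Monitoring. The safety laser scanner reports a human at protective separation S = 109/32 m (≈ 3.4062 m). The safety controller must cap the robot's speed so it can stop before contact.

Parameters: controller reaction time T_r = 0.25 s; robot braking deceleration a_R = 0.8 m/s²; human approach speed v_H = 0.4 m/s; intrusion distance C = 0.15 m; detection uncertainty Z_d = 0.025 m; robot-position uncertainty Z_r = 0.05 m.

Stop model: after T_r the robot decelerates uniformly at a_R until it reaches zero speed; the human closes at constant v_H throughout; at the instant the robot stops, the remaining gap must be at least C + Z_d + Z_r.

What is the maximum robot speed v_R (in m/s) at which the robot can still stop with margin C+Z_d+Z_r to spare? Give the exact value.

at the boundary: (5/8)·v² + (3/4)·v + (-493/160) = 0
  disc = (3/4)² − 4·(5/8)·(-493/160) = 529/64 ; √disc = 23/8
  v_R = (−(3/4) + 23/8) / (2·(5/8)) = 17/10 m/s
check:
braking lasts T_s = (17/10)/(4/5) = 2.1250 s
robot covers v_R·T_r = 1.7000·0.2500 = 0.4250 m before braking
braking distance = 1.7000²/(2·0.8000) = 1.8062 m
human over T_r+T_s: 0.4000·(0.2500+2.1250) = 0.9500 m
margins: 0.1500+0.0250+0.0500 = 0.2250 m
sum ≈ 0.4250+1.8062+0.9500+0.2250 ≈ 3.4062 m = S ✓

v_R_max = 17/10 m/s = 1.7000 m/s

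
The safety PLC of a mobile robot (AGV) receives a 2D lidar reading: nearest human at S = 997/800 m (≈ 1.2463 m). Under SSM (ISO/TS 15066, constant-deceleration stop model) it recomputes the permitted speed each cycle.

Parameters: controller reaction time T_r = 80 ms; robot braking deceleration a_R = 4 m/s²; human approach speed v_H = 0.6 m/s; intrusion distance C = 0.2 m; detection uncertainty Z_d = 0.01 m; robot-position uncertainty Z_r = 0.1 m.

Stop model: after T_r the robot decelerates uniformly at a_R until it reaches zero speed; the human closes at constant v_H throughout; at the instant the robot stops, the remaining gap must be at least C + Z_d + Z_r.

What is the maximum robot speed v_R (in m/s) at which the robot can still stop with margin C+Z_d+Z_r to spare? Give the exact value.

v_R_max = 19/10 m/s = 1.9000 m/s

collect terms ⇒ (1/8)·v_R² + (23/100)·v_R + (-3553/4000) = 0
  disc = (23/100)² − 4·(1/8)·(-3553/4000) = 19881/40000 ; √disc = 141/200
  v_R = (−(23/100) + 141/200) / (2·(1/8)) = 19/10 m/s
check:
braking lasts T_s = (19/10)/4 = 0.4750 s
robot in T_r: 1.9000·0.0800 = 0.1520 m
braking distance = 1.9000²/(2·4.0000) = 0.4512 m
human closes 0.6000·0.5550 = 0.3330 m
residual clearance needed = 0.2000+0.0100+0.1000 = 0.3100 m
sum ≈ 0.1520+0.4512+0.3330+0.3100 ≈ 1.2463 m = S ✓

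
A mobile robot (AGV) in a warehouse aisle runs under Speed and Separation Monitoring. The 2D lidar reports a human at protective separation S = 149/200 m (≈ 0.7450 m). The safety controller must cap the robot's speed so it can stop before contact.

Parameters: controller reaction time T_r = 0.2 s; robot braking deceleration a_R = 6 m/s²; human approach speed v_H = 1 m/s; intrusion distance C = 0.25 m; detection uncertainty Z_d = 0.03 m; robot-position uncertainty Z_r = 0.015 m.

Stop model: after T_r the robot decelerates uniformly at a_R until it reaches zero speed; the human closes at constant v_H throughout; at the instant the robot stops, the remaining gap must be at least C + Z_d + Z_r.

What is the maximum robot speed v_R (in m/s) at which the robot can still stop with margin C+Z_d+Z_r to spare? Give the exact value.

at the boundary: (1/12)·v² + (11/30)·v + (-1/4) = 0
  disc = (11/30)² − 4·(1/12)·(-1/4) = 49/225 ; √disc = 7/15
  v_R = (−(11/30) + 7/15) / (2·(1/12)) = 3/5 m/s
check:
stop time T_s = (3/5)/6 = 0.1000 s
robot covers v_R·T_r = 0.6000·0.2000 = 0.1200 m before braking
braking distance = 0.6000²/(2·6.0000) = 0.0300 m
human over T_r+T_s: 1.0000·(0.2000+0.1000) = 0.3000 m
residual clearance needed = 0.2500+0.0300+0.0150 = 0.2950 m
sum ≈ 0.1200+0.0300+0.3000+0.2950 ≈ 0.7450 m = S ✓

v_R_max = 3/5 m/s = 0.6000 m/s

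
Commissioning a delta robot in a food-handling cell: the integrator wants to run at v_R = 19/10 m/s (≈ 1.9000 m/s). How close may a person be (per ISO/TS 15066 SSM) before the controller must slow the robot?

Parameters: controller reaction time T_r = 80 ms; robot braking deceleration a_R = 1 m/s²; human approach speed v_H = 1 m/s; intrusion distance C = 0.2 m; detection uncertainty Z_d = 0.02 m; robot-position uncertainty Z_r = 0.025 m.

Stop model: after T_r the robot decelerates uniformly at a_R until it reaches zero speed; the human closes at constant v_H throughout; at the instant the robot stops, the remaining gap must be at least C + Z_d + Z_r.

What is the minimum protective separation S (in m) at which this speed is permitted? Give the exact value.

S_min = 2091/500 m = 4.1820 m

braking lasts T_s = (19/10)/1 = 1.9000 s
robot in T_r: 1.9000·0.0800 = 0.1520 m
braking distance = 1.9000²/(2·1.0000) = 1.8050 m
human closes 1.0000·1.9800 = 1.9800 m
margins: 0.2000+0.0200+0.0250 = 0.2450 m
S_min ≈ 0.1520+1.8050+1.9800+0.2450  ⇒  S_min = 2091/500 m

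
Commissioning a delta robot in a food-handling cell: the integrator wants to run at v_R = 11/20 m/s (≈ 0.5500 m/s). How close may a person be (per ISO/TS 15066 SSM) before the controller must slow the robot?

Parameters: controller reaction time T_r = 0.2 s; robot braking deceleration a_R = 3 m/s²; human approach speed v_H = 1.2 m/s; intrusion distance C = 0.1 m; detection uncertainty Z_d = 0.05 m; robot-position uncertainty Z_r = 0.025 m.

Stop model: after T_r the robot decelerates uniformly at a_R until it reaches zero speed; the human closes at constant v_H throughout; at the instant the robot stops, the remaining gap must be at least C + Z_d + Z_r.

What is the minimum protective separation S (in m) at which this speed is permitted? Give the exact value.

S_min = 1909/2400 m = 0.7954 m

stop time T_s = (11/20)/3 = 0.1833 s
robot in T_r: 0.5500·0.2000 = 0.1100 m
braking distance = 0.5500²/(2·3.0000) = 0.0504 m
human closes 1.2000·0.3833 = 0.4600 m
margins: 0.1000+0.0500+0.0250 = 0.1750 m
S_min ≈ 0.1100+0.0504+0.4600+0.1750  ⇒  S_min = 1909/2400 m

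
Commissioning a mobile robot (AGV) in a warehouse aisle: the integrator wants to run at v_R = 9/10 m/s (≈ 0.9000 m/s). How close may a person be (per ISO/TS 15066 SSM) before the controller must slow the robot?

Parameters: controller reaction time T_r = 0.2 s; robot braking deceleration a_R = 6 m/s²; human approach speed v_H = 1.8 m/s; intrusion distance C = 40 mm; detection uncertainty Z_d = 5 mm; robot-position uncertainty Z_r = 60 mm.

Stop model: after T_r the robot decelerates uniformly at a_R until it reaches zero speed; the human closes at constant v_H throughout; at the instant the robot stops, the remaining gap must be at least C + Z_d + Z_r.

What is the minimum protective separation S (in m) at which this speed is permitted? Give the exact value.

stop time T_s = (9/10)/6 = 0.1500 s
robot in T_r: 0.9000·0.2000 = 0.1800 m
braking distance = 0.9000²/(2·6.0000) = 0.0675 m
human over T_r+T_s: 1.8000·(0.2000+0.1500) = 0.6300 m
C+Z_d+Z_r = 0.0400+0.0050+0.0600 = 0.1050 m
S_min ≈ 0.1800+0.0675+0.6300+0.1050  ⇒  S_min = 393/400 m

S_min = 393/400 m = 0.9825 m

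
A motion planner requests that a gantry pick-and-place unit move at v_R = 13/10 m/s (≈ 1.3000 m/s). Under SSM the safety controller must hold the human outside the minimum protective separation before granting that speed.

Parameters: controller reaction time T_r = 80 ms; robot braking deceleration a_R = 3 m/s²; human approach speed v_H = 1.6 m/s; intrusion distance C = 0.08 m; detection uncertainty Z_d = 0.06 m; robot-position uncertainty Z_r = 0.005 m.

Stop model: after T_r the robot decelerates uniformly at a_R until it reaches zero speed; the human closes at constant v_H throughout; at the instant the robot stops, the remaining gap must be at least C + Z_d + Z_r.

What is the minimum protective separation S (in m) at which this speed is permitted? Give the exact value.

T_s = v_R/a_R = (13/10)/3 = 0.4333 s
robot in T_r: 1.3000·0.0800 = 0.1040 m
braking distance = 1.3000²/(2·3.0000) = 0.2817 m
human closes 1.6000·0.5133 = 0.8213 m
C+Z_d+Z_r = 0.0800+0.0600+0.0050 = 0.1450 m
S_min ≈ 0.1040+0.2817+0.8213+0.1450  ⇒  S_min = 169/125 m

S_min = 169/125 m = 1.3520 m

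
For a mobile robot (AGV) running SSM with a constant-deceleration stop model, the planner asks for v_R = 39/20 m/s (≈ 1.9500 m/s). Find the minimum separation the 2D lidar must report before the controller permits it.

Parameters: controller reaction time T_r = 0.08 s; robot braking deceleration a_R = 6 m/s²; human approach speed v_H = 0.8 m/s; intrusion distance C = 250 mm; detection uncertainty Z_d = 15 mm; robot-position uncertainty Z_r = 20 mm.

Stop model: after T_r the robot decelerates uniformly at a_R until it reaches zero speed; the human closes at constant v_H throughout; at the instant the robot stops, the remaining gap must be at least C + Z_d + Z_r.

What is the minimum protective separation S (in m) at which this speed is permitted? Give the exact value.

S_min = 1731/1600 m = 1.0819 m

stop time T_s = (39/20)/6 = 0.3250 s
reaction-phase robot travel = 1.9500·0.0800 = 0.1560 m
braking distance = 1.9500²/(2·6.0000) = 0.3169 m
human closes 0.8000·0.4050 = 0.3240 m
margins: 0.2500+0.0150+0.0200 = 0.2850 m
S_min ≈ 0.1560+0.3169+0.3240+0.2850  ⇒  S_min = 1731/1600 m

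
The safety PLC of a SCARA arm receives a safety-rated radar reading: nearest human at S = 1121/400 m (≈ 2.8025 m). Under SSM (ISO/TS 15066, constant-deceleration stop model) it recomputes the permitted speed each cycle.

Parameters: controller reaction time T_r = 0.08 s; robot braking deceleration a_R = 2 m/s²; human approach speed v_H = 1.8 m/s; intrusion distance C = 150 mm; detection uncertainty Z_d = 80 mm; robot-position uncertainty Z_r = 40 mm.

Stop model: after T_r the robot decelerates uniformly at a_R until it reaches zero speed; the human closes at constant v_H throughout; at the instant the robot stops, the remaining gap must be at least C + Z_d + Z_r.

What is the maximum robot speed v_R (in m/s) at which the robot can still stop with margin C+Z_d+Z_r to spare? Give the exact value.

v_R_max = 17/10 m/s = 1.7000 m/s

collect terms ⇒ (1/4)·v_R² + (49/50)·v_R + (-4777/2000) = 0
  disc = (49/50)² − 4·(1/4)·(-4777/2000) = 33489/10000 ; √disc = 183/100
  v_R = (−(49/50) + 183/100) / (2·(1/4)) = 17/10 m/s
check:
T_s = v_R/a_R = (17/10)/2 = 0.8500 s
robot covers v_R·T_r = 1.7000·0.0800 = 0.1360 m before braking
robot under decel: 1.7000²/(2·2.0000) = 0.7225 m
person approaches 1.8000·(0.0800+0.8500) = 1.6740 m
margins: 0.1500+0.0800+0.0400 = 0.2700 m
sum ≈ 0.1360+0.7225+1.6740+0.2700 ≈ 2.8025 m = S ✓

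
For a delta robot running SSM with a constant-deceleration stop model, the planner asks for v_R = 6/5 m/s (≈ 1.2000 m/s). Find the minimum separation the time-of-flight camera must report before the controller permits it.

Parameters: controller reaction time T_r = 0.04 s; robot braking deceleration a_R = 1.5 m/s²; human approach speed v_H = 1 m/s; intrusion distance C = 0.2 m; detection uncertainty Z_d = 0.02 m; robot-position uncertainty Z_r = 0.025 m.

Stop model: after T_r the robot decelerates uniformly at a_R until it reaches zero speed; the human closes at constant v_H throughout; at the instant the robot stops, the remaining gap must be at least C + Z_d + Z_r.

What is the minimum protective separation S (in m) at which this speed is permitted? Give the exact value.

T_s = v_R/a_R = (6/5)/(3/2) = 0.8000 s
reaction-phase robot travel = 1.2000·0.0400 = 0.0480 m
robot covers 1.2000·0.8000 − ½·1.5000·0.8000² = 0.4800 m while stopping
person approaches 1.0000·(0.0400+0.8000) = 0.8400 m
residual clearance needed = 0.2000+0.0200+0.0250 = 0.2450 m
S_min ≈ 0.0480+0.4800+0.8400+0.2450  ⇒  S_min = 1613/1000 m

S_min = 1613/1000 m = 1.6130 m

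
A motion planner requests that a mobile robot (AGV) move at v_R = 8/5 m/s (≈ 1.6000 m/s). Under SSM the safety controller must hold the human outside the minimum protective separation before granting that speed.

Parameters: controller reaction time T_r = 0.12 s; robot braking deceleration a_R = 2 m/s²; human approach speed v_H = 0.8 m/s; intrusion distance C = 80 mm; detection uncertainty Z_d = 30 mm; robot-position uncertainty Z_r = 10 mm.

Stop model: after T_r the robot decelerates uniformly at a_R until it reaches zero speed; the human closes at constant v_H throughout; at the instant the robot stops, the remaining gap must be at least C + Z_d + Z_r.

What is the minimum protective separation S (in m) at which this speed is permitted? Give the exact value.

T_s = v_R/a_R = (8/5)/2 = 0.8000 s
robot in T_r: 1.6000·0.1200 = 0.1920 m
robot covers 1.6000·0.8000 − ½·2.0000·0.8000² = 0.6400 m while stopping
human over T_r+T_s: 0.8000·(0.1200+0.8000) = 0.7360 m
residual clearance needed = 0.0800+0.0300+0.0100 = 0.1200 m
S_min ≈ 0.1920+0.6400+0.7360+0.1200  ⇒  S_min = 211/125 m

S_min = 211/125 m = 1.6880 m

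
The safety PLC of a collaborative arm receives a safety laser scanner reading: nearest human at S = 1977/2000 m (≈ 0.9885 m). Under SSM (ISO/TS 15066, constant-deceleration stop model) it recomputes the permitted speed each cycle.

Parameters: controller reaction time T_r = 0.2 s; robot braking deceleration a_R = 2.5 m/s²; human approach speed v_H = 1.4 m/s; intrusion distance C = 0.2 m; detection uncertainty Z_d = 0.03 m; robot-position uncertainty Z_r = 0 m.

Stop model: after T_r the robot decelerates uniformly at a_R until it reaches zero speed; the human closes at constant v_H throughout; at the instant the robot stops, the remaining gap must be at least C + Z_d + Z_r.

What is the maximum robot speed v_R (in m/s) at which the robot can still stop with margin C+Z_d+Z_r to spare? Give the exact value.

at the boundary: (1/5)·v² + (19/25)·v + (-957/2000) = 0
  disc = (19/25)² − 4·(1/5)·(-957/2000) = 2401/2500 ; √disc = 49/50
  v_R = (−(19/25) + 49/50) / (2·(1/5)) = 11/20 m/s
check:
braking lasts T_s = (11/20)/(5/2) = 0.2200 s
robot in T_r: 0.5500·0.2000 = 0.1100 m
braking distance = 0.5500²/(2·2.5000) = 0.0605 m
person approaches 1.4000·(0.2000+0.2200) = 0.5880 m
margins: 0.2000+0.0300+0.0000 = 0.2300 m
sum ≈ 0.1100+0.0605+0.5880+0.2300 ≈ 0.9885 m = S ✓

v_R_max = 11/20 m/s = 0.5500 m/s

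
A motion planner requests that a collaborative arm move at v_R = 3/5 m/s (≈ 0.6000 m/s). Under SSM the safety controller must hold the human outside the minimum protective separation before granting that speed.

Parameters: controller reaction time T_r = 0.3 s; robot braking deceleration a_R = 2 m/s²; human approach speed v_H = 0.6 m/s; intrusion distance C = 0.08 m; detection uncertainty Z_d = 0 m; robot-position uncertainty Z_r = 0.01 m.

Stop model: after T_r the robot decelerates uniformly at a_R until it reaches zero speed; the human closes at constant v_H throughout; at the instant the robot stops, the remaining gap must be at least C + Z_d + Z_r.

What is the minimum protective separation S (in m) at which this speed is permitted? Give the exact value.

braking lasts T_s = (3/5)/2 = 0.3000 s
robot in T_r: 0.6000·0.3000 = 0.1800 m
robot covers 0.6000·0.3000 − ½·2.0000·0.3000² = 0.0900 m while stopping
human over T_r+T_s: 0.6000·(0.3000+0.3000) = 0.3600 m
margins: 0.0800+0.0000+0.0100 = 0.0900 m
S_min ≈ 0.1800+0.0900+0.3600+0.0900  ⇒  S_min = 18/25 m

S_min = 18/25 m = 0.7200 m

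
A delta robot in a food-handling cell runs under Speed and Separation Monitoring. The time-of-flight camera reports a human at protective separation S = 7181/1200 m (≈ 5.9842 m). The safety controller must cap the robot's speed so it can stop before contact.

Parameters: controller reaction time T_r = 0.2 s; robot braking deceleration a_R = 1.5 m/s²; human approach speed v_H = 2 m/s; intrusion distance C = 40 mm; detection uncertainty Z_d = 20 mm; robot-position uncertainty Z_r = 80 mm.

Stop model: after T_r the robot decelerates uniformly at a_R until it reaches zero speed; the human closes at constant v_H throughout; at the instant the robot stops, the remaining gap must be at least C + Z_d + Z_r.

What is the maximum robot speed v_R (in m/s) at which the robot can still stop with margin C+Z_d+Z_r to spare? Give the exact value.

at the boundary: (1/3)·v² + (23/15)·v + (-6533/1200) = 0
  disc = (23/15)² − 4·(1/3)·(-6533/1200) = 961/100 ; √disc = 31/10
  v_R = (−(23/15) + 31/10) / (2·(1/3)) = 47/20 m/s
check:
stop time T_s = (47/20)/(3/2) = 1.5667 s
reaction-phase robot travel = 2.3500·0.2000 = 0.4700 m
braking distance = 2.3500²/(2·1.5000) = 1.8408 m
human over T_r+T_s: 2.0000·(0.2000+1.5667) = 3.5333 m
residual clearance needed = 0.0400+0.0200+0.0800 = 0.1400 m
sum ≈ 0.4700+1.8408+3.5333+0.1400 ≈ 5.9842 m = S ✓

v_R_max = 47/20 m/s = 2.3500 m/s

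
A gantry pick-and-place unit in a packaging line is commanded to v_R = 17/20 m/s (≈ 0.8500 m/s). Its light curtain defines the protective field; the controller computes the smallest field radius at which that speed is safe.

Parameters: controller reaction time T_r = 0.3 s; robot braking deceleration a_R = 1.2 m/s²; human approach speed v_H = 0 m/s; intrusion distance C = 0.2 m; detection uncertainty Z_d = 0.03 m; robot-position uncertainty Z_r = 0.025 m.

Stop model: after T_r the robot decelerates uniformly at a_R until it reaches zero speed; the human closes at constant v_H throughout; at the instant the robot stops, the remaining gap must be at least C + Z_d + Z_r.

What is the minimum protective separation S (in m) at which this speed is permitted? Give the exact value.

braking lasts T_s = (17/20)/(6/5) = 0.7083 s
robot covers v_R·T_r = 0.8500·0.3000 = 0.2550 m before braking
robot under decel: 0.8500²/(2·1.2000) = 0.3010 m
human closes 0.0000·1.0083 = 0.0000 m
C+Z_d+Z_r = 0.2000+0.0300+0.0250 = 0.2550 m
S_min ≈ 0.2550+0.3010+0.0000+0.2550  ⇒  S_min = 3893/4800 m

S_min = 3893/4800 m = 0.8110 m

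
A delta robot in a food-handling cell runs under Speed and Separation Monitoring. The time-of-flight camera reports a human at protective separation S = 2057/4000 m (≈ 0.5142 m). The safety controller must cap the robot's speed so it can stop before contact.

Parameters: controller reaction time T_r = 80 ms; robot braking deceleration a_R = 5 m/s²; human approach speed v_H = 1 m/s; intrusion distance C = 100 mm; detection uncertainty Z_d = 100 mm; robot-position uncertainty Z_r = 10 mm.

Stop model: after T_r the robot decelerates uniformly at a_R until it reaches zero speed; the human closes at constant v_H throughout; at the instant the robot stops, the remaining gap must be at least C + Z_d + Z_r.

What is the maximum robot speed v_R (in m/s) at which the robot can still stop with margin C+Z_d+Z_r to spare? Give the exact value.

quadratic (1/10)·v² + (7/25)·v + (-897/4000) = 0
  disc = (7/25)² − 4·(1/10)·(-897/4000) = 1681/10000 ; √disc = 41/100
  v_R = (−(7/25) + 41/100) / (2·(1/10)) = 13/20 m/s
check:
T_s = v_R/a_R = (13/20)/5 = 0.1300 s
reaction-phase robot travel = 0.6500·0.0800 = 0.0520 m
robot covers 0.6500·0.1300 − ½·5.0000·0.1300² = 0.0423 m while stopping
human over T_r+T_s: 1.0000·(0.0800+0.1300) = 0.2100 m
margins: 0.1000+0.1000+0.0100 = 0.2100 m
sum ≈ 0.0520+0.0423+0.2100+0.2100 ≈ 0.5142 m = S ✓

v_R_max = 13/20 m/s = 0.6500 m/s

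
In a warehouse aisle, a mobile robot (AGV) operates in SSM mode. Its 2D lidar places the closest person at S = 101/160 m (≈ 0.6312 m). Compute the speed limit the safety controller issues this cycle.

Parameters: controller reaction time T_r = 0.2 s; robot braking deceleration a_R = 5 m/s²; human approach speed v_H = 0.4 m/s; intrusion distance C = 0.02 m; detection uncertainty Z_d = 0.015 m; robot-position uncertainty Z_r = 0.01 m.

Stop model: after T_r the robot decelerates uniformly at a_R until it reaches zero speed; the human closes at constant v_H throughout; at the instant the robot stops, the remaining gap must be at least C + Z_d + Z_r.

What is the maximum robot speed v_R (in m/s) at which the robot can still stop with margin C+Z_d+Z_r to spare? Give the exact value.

v_R_max = 5/4 m/s = 1.2500 m/s

at the boundary: (1/10)·v² + (7/25)·v + (-81/160) = 0
  disc = (7/25)² − 4·(1/10)·(-81/160) = 2809/10000 ; √disc = 53/100
  v_R = (−(7/25) + 53/100) / (2·(1/10)) = 5/4 m/s
check:
braking lasts T_s = (5/4)/5 = 0.2500 s
robot covers v_R·T_r = 1.2500·0.2000 = 0.2500 m before braking
robot under decel: 1.2500²/(2·5.0000) = 0.1562 m
person approaches 0.4000·(0.2000+0.2500) = 0.1800 m
C+Z_d+Z_r = 0.0200+0.0150+0.0100 = 0.0450 m
sum ≈ 0.2500+0.1562+0.1800+0.0450 ≈ 0.6312 m = S ✓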